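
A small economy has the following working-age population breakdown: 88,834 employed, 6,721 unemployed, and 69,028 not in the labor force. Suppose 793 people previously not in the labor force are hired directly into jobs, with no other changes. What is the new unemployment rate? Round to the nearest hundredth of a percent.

Initially, labor force = 88,834 + 6,721 = 95,555, so u = 6,721/95,555 = 7.03%.
After the change, employed and labor force both rise by 793; unemployed unchanged → E = 89,627, U = 6,721, labor force = 96,348.
New unemployment rate = 6,721 / 96,348 = 6.98%.

New unemployment rate ≈ 6.98%.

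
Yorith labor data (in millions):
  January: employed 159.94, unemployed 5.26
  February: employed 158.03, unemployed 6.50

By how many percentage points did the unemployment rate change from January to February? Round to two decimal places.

The unemployment rate changed by +0.77 percentage points.

January: labor force = 159.94 + 5.26 = 165.20; u = 5.26/165.20 = 3.18%.
February: labor force = 158.03 + 6.50 = 164.53; u = 6.50/164.53 = 3.95%.
Change = 3.95% − 3.18% = +0.77 pp.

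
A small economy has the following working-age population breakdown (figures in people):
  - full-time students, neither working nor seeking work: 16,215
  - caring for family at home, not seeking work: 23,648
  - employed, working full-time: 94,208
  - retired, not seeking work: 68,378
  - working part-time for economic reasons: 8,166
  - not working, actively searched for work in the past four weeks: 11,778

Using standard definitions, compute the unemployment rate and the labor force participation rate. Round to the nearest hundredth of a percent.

Employed = 94,208 + 8,166 = 102,374 (anyone who worked, including part-time for economic reasons, counts as employed).
Unemployed = 11,778.
Labor force = 102,374 + 11,778 = 114,152.
Not in labor force = 16,215 + 23,648 + 68,378 = 108,241 (those not working and not actively searching are outside the labor force).
Civilian working-age population = 114,152 + 108,241 = 222,393.
Unemployment rate = 11,778 / 114,152 = 10.32%.
Labor force participation rate = 114,152 / 222,393 = 51.33%.

Unemployment rate ≈ 10.32%; labor force participation rate ≈ 51.33%.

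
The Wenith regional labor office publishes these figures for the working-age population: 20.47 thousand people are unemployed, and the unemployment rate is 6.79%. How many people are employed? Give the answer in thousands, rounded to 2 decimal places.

Labor force = U / u = 20.47 / 0.0679 ≈ 301.47 thousand.
Employed = labor force − unemployed = 301.47 − 20.47 = 281.00 thousand.

About 281.00 thousand are employed.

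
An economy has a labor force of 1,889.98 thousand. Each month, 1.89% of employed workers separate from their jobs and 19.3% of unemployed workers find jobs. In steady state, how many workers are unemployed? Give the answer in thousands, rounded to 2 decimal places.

About 168.57 thousand are unemployed in steady state.

Steady-state unemployment rate u* = s/(s+f) = 1.89/(1.89+19.3) = 0.089193.
Unemployed = u* × labor force = 0.089193 × 1,889.98 ≈ 168.57 thousand.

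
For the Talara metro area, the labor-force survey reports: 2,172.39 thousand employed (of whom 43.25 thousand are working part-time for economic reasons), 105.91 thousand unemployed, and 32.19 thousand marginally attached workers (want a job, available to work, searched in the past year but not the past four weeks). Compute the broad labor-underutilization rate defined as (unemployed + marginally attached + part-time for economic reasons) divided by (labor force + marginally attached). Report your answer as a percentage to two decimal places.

Labor force = 2,172.39 + 105.91 = 2,278.30 thousand.
Numerator = 105.91 + 32.19 + 43.25 = 181.35 thousand.
Denominator = 2,278.30 + 32.19 = 2,310.49 thousand.
Broad rate = 181.35 / 2,310.49 = 7.85%.

Broad underutilization rate ≈ 7.85%.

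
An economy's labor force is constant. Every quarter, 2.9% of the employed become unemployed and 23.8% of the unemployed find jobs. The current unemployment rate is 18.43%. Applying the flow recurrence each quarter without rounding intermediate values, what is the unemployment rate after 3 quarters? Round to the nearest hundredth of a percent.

With a fixed labor force, u_{t+1} = u_t + s·(1−u_t) − f·u_t = u_t·(1−s−f) + s.
Here 1−s−f = 0.733 and s = 0.029.
u_1 = 0.184300 × 0.733 + 0.029 = 0.164092.
u_2 = 0.164092 × 0.733 + 0.029 = 0.149279.
u_3 = 0.149279 × 0.733 + 0.029 = 0.138422.

Unemployment rate after three quarters ≈ 13.84%.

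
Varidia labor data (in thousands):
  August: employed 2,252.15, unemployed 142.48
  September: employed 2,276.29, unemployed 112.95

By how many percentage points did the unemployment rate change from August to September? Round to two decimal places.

The unemployment rate changed by −1.22 percentage points.

August: labor force = 2,252.15 + 142.48 = 2,394.63; u = 142.48/2,394.63 = 5.95%.
September: labor force = 2,276.29 + 112.95 = 2,389.24; u = 112.95/2,389.24 = 4.73%.
Change = 4.73% − 5.95% = −1.22 pp.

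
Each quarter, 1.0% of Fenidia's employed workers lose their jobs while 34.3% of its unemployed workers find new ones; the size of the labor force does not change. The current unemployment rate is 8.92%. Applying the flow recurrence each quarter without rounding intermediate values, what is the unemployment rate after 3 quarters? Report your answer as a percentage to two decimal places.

Unemployment rate after three quarters ≈ 4.48%.

With a fixed labor force, u_{t+1} = u_t + s·(1−u_t) − f·u_t = u_t·(1−s−f) + s.
Here 1−s−f = 0.647 and s = 0.010.
u_1 = 0.089200 × 0.647 + 0.010 = 0.067712.
u_2 = 0.067712 × 0.647 + 0.010 = 0.053810.
u_3 = 0.053810 × 0.647 + 0.010 = 0.044815.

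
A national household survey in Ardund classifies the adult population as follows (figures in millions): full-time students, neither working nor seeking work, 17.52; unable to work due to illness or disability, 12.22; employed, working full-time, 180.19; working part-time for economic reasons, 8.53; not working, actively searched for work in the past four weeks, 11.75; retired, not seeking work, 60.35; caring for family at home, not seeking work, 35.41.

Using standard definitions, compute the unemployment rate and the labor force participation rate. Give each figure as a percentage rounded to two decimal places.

Employed = 180.19 + 8.53 = 188.72 million (anyone who worked, including part-time for economic reasons, counts as employed).
Unemployed = 11.75 million.
Labor force = 188.72 + 11.75 = 200.47 million.
Not in labor force = 17.52 + 12.22 + 60.35 + 35.41 = 125.50 million (those not working and not actively searching are outside the labor force).
Civilian working-age population = 200.47 + 125.50 = 325.97 million.
Unemployment rate = 11.75 / 200.47 = 5.86%.
Labor force participation rate = 200.47 / 325.97 = 61.50%.

Unemployment rate ≈ 5.86%; labor force participation rate ≈ 61.50%.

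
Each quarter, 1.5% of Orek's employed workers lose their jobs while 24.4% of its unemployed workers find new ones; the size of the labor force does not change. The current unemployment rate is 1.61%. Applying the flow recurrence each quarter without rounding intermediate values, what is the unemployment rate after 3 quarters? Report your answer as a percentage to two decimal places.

With a fixed labor force, u_{t+1} = u_t + s·(1−u_t) − f·u_t = u_t·(1−s−f) + s.
Here 1−s−f = 0.741 and s = 0.015.
u_1 = 0.016100 × 0.741 + 0.015 = 0.026930.
u_2 = 0.026930 × 0.741 + 0.015 = 0.034955.
u_3 = 0.034955 × 0.741 + 0.015 = 0.040902.

Unemployment rate after three quarters ≈ 4.09%.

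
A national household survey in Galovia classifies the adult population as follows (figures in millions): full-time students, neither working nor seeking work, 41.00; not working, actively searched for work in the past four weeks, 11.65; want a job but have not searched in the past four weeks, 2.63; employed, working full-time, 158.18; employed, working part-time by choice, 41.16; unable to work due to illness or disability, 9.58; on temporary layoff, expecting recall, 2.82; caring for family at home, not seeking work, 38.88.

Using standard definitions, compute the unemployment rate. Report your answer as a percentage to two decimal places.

Employed = 158.18 + 41.16 = 199.34 million.
Unemployed = 11.65 + 2.82 = 14.47 million (jobless and actively searching, or on temporary layoff).
Labor force = 199.34 + 14.47 = 213.81 million.
Unemployment rate = 14.47 / 213.81 = 6.77%.

Unemployment rate ≈ 6.77%.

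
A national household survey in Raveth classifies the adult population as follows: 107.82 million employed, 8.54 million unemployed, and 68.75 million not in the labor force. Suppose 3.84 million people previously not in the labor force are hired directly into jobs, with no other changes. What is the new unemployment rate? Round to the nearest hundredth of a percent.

Initially, labor force = 107.82 + 8.54 = 116.36 million, so u = 8.54/116.36 = 7.34%.
After the change, employed and labor force both rise by 3.84; unemployed unchanged → E = 111.66, U = 8.54, labor force = 120.20 million.
New unemployment rate = 8.54 / 120.20 = 7.10%.

New unemployment rate ≈ 7.10%.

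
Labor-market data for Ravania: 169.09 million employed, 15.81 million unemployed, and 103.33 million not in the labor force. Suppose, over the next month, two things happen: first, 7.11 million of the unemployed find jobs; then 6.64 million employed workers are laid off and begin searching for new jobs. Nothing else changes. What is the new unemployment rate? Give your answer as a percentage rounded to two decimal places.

Initially, labor force = 169.09 + 15.81 = 184.90 million, so u = 15.81/184.90 = 8.55%.
After the first change, unemployed falls and employed rises by 7.11; labor force unchanged → E = 176.20, U = 8.70, labor force = 184.90 million.
After the second change, employed falls and unemployed rises by 6.64; labor force unchanged → E = 169.56, U = 15.34, labor force = 184.90 million.
New unemployment rate = 15.34 / 184.90 = 8.30%.

New unemployment rate ≈ 8.30%.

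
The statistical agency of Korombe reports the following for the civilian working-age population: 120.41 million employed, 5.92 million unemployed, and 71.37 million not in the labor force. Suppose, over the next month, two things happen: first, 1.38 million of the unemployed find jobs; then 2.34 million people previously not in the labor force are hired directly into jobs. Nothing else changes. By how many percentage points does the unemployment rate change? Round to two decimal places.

The unemployment rate changes by −1.16 percentage points.

Initially, labor force = 120.41 + 5.92 = 126.33 million, so u = 5.92/126.33 = 4.69%.
After the first change, unemployed falls and employed rises by 1.38; labor force unchanged → E = 121.79, U = 4.54, labor force = 126.33 million.
After the second change, employed and labor force both rise by 2.34; unemployed unchanged → E = 124.13, U = 4.54, labor force = 128.67 million.
New unemployment rate = 4.54 / 128.67 = 3.53%.
Change = 3.53% − 4.69% = −1.16 percentage points.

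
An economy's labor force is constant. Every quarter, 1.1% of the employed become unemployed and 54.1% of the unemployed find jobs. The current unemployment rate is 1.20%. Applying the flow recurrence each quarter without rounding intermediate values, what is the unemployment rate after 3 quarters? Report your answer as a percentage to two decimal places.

Unemployment rate after three quarters ≈ 1.92%.

With a fixed labor force, u_{t+1} = u_t + s·(1−u_t) − f·u_t = u_t·(1−s−f) + s.
Here 1−s−f = 0.448 and s = 0.011.
u_1 = 0.012000 × 0.448 + 0.011 = 0.016376.
u_2 = 0.016376 × 0.448 + 0.011 = 0.018336.
u_3 = 0.018336 × 0.448 + 0.011 = 0.019215.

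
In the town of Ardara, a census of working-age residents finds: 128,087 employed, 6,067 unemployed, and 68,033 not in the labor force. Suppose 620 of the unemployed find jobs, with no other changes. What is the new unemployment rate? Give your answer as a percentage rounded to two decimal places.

Initially, labor force = 128,087 + 6,067 = 134,154, so u = 6,067/134,154 = 4.52%.
After the change, unemployed falls and employed rises by 620; labor force unchanged → E = 128,707, U = 5,447, labor force = 134,154.
New unemployment rate = 5,447 / 134,154 = 4.06%.

New unemployment rate ≈ 4.06%.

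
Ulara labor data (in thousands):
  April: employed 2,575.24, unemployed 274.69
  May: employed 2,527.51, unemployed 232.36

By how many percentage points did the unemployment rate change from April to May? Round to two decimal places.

The unemployment rate changed by −1.22 percentage points.

April: labor force = 2,575.24 + 274.69 = 2,849.93; u = 274.69/2,849.93 = 9.64%.
May: labor force = 2,527.51 + 232.36 = 2,759.87; u = 232.36/2,759.87 = 8.42%.
Change = 8.42% − 9.64% = −1.22 pp.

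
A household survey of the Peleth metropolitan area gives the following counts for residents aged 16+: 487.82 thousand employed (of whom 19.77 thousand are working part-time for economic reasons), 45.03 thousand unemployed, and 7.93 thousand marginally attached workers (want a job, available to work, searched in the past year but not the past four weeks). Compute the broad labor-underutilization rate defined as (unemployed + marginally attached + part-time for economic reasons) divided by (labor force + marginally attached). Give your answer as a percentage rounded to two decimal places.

Broad underutilization rate ≈ 13.45%.

Labor force = 487.82 + 45.03 = 532.85 thousand.
Numerator = 45.03 + 7.93 + 19.77 = 72.73 thousand.
Denominator = 532.85 + 7.93 = 540.78 thousand.
Broad rate = 72.73 / 540.78 = 13.45%.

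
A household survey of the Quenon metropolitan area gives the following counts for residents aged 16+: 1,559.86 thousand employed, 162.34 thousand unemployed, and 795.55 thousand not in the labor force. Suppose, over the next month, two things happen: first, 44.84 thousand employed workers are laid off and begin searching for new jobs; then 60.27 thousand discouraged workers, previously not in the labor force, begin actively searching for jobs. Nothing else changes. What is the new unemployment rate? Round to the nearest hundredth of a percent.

Initially, labor force = 1,559.86 + 162.34 = 1,722.20 thousand, so u = 162.34/1,722.20 = 9.43%.
After the first change, employed falls and unemployed rises by 44.84; labor force unchanged → E = 1,515.02, U = 207.18, labor force = 1,722.20 thousand.
After the second change, unemployed and labor force both rise by 60.27 → E = 1,515.02, U = 267.45, labor force = 1,782.47 thousand.
New unemployment rate = 267.45 / 1,782.47 = 15.00%.

New unemployment rate ≈ 15.00%.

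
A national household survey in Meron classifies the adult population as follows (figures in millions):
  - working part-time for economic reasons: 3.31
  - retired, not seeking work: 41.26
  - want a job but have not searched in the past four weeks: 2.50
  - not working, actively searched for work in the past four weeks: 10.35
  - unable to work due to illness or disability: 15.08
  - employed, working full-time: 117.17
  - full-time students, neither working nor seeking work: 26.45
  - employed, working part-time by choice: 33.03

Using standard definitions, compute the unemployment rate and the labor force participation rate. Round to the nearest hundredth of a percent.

Employed = 3.31 + 117.17 + 33.03 = 153.51 million (anyone who worked, including part-time for economic reasons, counts as employed).
Unemployed = 10.35 million.
Labor force = 153.51 + 10.35 = 163.86 million.
Not in labor force = 41.26 + 2.50 + 15.08 + 26.45 = 85.29 million (those not working and not actively searching are outside the labor force — including those who want a job but have given up searching).
Civilian working-age population = 163.86 + 85.29 = 249.15 million.
Unemployment rate = 10.35 / 163.86 = 6.32%.
Labor force participation rate = 163.86 / 249.15 = 65.77%.

Unemployment rate ≈ 6.32%; labor force participation rate ≈ 65.77%.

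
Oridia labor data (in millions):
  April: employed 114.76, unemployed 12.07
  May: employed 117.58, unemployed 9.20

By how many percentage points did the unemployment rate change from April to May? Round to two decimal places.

April: labor force = 114.76 + 12.07 = 126.83; u = 12.07/126.83 = 9.52%.
May: labor force = 117.58 + 9.20 = 126.78; u = 9.20/126.78 = 7.26%.
Change = 7.26% − 9.52% = −2.26 pp.

The unemployment rate changed by −2.26 percentage points.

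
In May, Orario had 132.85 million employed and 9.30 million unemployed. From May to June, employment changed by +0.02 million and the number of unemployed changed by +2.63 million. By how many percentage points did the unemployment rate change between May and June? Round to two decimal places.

May: labor force = 132.85 + 9.30 = 142.15; u = 9.30/142.15 = 6.54%.
June: labor force = 132.87 + 11.93 = 144.80; u = 11.93/144.80 = 8.24%.
Change = 8.24% − 6.54% = +1.70 pp.

The unemployment rate changed by +1.70 percentage points.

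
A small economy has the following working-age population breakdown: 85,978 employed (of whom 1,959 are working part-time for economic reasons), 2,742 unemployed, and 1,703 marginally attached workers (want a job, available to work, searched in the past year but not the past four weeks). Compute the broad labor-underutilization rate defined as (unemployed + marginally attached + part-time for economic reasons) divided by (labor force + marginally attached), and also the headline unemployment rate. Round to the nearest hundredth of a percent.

Labor force = 85,978 + 2,742 = 88,720.
Numerator = 2,742 + 1,703 + 1,959 = 6,404.
Denominator = 88,720 + 1,703 = 90,423.
Broad rate = 6,404 / 90,423 = 7.08%.
Headline unemployment rate = 2,742 / 88,720 = 3.09%.

Broad underutilization rate ≈ 7.08%; headline unemployment rate ≈ 3.09%.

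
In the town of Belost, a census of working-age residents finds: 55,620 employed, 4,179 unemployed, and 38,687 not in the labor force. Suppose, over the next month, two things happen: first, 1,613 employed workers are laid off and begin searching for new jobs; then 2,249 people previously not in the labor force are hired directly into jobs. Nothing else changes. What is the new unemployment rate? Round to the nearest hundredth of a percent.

Initially, labor force = 55,620 + 4,179 = 59,799, so u = 4,179/59,799 = 6.99%.
After the first change, employed falls and unemployed rises by 1,613; labor force unchanged → E = 54,007, U = 5,792, labor force = 59,799.
After the second change, employed and labor force both rise by 2,249; unemployed unchanged → E = 56,256, U = 5,792, labor force = 62,048.
New unemployment rate = 5,792 / 62,048 = 9.33%.

New unemployment rate ≈ 9.33%.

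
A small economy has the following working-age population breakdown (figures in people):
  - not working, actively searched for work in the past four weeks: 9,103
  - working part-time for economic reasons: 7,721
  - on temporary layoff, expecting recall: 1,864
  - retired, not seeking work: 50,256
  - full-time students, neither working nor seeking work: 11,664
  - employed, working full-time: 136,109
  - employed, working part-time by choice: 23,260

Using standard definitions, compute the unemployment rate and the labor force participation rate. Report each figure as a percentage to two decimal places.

Employed = 7,721 + 136,109 + 23,260 = 167,090 (anyone who worked, including part-time for economic reasons, counts as employed).
Unemployed = 9,103 + 1,864 = 10,967 (jobless and actively searching, or on temporary layoff).
Labor force = 167,090 + 10,967 = 178,057.
Not in labor force = 50,256 + 11,664 = 61,920 (those not working and not actively searching are outside the labor force).
Civilian working-age population = 178,057 + 61,920 = 239,977.
Unemployment rate = 10,967 / 178,057 = 6.16%.
Labor force participation rate = 178,057 / 239,977 = 74.20%.

Unemployment rate ≈ 6.16%; labor force participation rate ≈ 74.20%.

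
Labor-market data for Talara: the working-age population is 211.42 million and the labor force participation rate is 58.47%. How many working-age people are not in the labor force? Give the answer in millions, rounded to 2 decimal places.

Share not in the labor force = 1 − 0.5847 = 0.4153.
Not in labor force = 0.4153 × 211.42 ≈ 87.80 million.

About 87.80 million are not in the labor force.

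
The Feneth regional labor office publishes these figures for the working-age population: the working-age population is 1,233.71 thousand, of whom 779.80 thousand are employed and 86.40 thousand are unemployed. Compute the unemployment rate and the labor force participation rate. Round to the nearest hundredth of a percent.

Labor force = employed + unemployed = 779.80 + 86.40 = 866.20 thousand.
Unemployment rate = 86.40 / 866.20 = 9.97%.
Labor force participation rate = 866.20 / 1,233.71 = 70.21%.

Unemployment rate ≈ 9.97%; labor force participation rate ≈ 70.21%.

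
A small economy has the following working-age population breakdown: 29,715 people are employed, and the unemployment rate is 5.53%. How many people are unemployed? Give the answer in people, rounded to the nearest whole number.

Let U be the number unemployed. The labor force is E + U, and U/(E+U) = 0.0553.
So U = 0.0553 × 29,715 / (1 − 0.0553) = 1643.24 / 0.9447 ≈ 1,739.

About 1,739 are unemployed.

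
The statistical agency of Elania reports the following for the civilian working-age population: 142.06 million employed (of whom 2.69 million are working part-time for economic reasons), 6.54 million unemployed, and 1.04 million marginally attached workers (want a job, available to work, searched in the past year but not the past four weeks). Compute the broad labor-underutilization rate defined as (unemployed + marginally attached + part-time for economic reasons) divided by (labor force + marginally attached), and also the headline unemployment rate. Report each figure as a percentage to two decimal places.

Broad underutilization rate ≈ 6.86%; headline unemployment rate ≈ 4.40%.

Labor force = 142.06 + 6.54 = 148.60 million.
Numerator = 6.54 + 1.04 + 2.69 = 10.27 million.
Denominator = 148.60 + 1.04 = 149.64 million.
Broad rate = 10.27 / 149.64 = 6.86%.
Headline unemployment rate = 6.54 / 148.60 = 4.40%.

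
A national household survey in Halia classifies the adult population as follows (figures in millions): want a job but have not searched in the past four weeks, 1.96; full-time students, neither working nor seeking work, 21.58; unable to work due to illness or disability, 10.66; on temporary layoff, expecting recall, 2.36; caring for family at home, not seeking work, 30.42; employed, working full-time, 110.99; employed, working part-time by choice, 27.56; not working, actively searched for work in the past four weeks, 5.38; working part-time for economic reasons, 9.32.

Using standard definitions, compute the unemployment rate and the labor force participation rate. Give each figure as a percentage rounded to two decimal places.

Employed = 110.99 + 27.56 + 9.32 = 147.87 million (anyone who worked, including part-time for economic reasons, counts as employed).
Unemployed = 2.36 + 5.38 = 7.74 million (jobless and actively searching, or on temporary layoff).
Labor force = 147.87 + 7.74 = 155.61 million.
Not in labor force = 1.96 + 21.58 + 10.66 + 30.42 = 64.62 million (those not working and not actively searching are outside the labor force — including those who want a job but have given up searching).
Civilian working-age population = 155.61 + 64.62 = 220.23 million.
Unemployment rate = 7.74 / 155.61 = 4.97%.
Labor force participation rate = 155.61 / 220.23 = 70.66%.

Unemployment rate ≈ 4.97%; labor force participation rate ≈ 70.66%.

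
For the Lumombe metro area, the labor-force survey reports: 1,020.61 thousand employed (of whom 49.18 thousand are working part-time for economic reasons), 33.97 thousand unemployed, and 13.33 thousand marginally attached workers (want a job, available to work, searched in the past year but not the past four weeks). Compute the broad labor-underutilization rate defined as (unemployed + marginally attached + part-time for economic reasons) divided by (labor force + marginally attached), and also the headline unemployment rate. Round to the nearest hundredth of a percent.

Labor force = 1,020.61 + 33.97 = 1,054.58 thousand.
Numerator = 33.97 + 13.33 + 49.18 = 96.48 thousand.
Denominator = 1,054.58 + 13.33 = 1,067.91 thousand.
Broad rate = 96.48 / 1,067.91 = 9.03%.
Headline unemployment rate = 33.97 / 1,054.58 = 3.22%.

Broad underutilization rate ≈ 9.03%; headline unemployment rate ≈ 3.22%.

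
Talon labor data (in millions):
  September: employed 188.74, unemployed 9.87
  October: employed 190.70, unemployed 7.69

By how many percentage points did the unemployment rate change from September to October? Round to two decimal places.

The unemployment rate changed by −1.09 percentage points.

September: labor force = 188.74 + 9.87 = 198.61; u = 9.87/198.61 = 4.97%.
October: labor force = 190.70 + 7.69 = 198.39; u = 7.69/198.39 = 3.88%.
Change = 3.88% − 4.97% = −1.09 pp.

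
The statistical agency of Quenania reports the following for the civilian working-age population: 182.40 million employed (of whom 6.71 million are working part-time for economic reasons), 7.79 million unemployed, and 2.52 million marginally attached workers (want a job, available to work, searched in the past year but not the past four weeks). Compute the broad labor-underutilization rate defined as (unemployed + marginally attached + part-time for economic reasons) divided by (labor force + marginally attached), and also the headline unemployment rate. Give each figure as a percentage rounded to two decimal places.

Labor force = 182.40 + 7.79 = 190.19 million.
Numerator = 7.79 + 2.52 + 6.71 = 17.02 million.
Denominator = 190.19 + 2.52 = 192.71 million.
Broad rate = 17.02 / 192.71 = 8.83%.
Headline unemployment rate = 7.79 / 190.19 = 4.10%.

Broad underutilization rate ≈ 8.83%; headline unemployment rate ≈ 4.10%.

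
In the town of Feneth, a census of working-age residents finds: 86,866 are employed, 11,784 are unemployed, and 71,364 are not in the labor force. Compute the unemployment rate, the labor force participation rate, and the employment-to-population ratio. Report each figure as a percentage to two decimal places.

Unemployment rate ≈ 11.95%; labor force participation rate ≈ 58.02%; employment-population ratio ≈ 51.09%.

Labor force = employed + unemployed = 86,866 + 11,784 = 98,650.
Working-age population = 98,650 + 71,364 = 170,014.
Unemployment rate = 11,784 / 98,650 = 11.95%.
Labor force participation rate = 98,650 / 170,014 = 58.02%.
Employment-population ratio = 86,866 / 170,014 = 51.09%.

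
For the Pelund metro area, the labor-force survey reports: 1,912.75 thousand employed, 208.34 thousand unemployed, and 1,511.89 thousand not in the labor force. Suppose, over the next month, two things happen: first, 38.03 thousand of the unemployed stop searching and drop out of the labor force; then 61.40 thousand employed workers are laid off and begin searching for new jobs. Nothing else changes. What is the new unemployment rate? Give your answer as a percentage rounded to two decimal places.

New unemployment rate ≈ 11.12%.

Initially, labor force = 1,912.75 + 208.34 = 2,121.09 thousand, so u = 208.34/2,121.09 = 9.82%.
After the first change, unemployed and labor force both fall by 38.03 → E = 1,912.75, U = 170.31, labor force = 2,083.06 thousand.
After the second change, employed falls and unemployed rises by 61.40; labor force unchanged → E = 1,851.35, U = 231.71, labor force = 2,083.06 thousand.
New unemployment rate = 231.71 / 2,083.06 = 11.12%.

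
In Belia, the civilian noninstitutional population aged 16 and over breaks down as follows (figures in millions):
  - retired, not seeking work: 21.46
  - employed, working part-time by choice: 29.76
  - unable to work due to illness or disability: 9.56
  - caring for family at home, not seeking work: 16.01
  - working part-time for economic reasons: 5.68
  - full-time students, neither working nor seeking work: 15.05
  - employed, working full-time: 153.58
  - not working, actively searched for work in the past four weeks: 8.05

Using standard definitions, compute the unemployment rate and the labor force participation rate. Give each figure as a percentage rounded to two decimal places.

Employed = 29.76 + 5.68 + 153.58 = 189.02 million (anyone who worked, including part-time for economic reasons, counts as employed).
Unemployed = 8.05 million.
Labor force = 189.02 + 8.05 = 197.07 million.
Not in labor force = 21.46 + 9.56 + 16.01 + 15.05 = 62.08 million (those not working and not actively searching are outside the labor force).
Civilian working-age population = 197.07 + 62.08 = 259.15 million.
Unemployment rate = 8.05 / 197.07 = 4.08%.
Labor force participation rate = 197.07 / 259.15 = 76.04%.

Unemployment rate ≈ 4.08%; labor force participation rate ≈ 76.04%.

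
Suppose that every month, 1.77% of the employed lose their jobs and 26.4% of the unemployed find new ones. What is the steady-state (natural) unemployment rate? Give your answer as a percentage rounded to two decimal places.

At steady state the flows balance: s·E = f·U, so U/(E+U) = s/(s+f).
u* = 1.77 / (1.77 + 26.4) = 1.77 / 28.17 = 6.28%.

Steady-state unemployment rate ≈ 6.28%.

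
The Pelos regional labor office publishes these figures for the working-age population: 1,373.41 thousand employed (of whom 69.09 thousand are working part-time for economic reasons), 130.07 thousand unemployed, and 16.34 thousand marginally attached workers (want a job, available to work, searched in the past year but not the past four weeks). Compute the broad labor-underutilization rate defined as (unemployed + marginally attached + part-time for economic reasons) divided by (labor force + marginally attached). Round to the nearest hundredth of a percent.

Broad underutilization rate ≈ 14.18%.

Labor force = 1,373.41 + 130.07 = 1,503.48 thousand.
Numerator = 130.07 + 16.34 + 69.09 = 215.50 thousand.
Denominator = 1,503.48 + 16.34 = 1,519.82 thousand.
Broad rate = 215.50 / 1,519.82 = 14.18%.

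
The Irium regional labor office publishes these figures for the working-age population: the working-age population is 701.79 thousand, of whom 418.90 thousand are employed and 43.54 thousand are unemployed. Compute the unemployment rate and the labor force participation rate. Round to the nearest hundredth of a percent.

Labor force = employed + unemployed = 418.90 + 43.54 = 462.44 thousand.
Unemployment rate = 43.54 / 462.44 = 9.42%.
Labor force participation rate = 462.44 / 701.79 = 65.89%.

Unemployment rate ≈ 9.42%; labor force participation rate ≈ 65.89%.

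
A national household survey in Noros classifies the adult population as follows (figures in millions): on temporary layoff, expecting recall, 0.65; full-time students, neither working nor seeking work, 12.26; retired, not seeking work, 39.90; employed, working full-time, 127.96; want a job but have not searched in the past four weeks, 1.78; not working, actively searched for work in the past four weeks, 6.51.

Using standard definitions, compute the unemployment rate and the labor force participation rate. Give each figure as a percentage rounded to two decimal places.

Unemployment rate ≈ 5.30%; labor force participation rate ≈ 71.47%.

Employed = 127.96 million.
Unemployed = 0.65 + 6.51 = 7.16 million (jobless and actively searching, or on temporary layoff).
Labor force = 127.96 + 7.16 = 135.12 million.
Not in labor force = 12.26 + 39.90 + 1.78 = 53.94 million (those not working and not actively searching are outside the labor force — including those who want a job but have given up searching).
Civilian working-age population = 135.12 + 53.94 = 189.06 million.
Unemployment rate = 7.16 / 135.12 = 5.30%.
Labor force participation rate = 135.12 / 189.06 = 71.47%.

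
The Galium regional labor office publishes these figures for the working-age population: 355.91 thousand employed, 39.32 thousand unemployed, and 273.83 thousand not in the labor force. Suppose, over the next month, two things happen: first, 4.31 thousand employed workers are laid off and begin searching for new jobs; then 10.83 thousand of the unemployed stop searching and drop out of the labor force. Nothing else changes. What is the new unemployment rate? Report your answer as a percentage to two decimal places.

Initially, labor force = 355.91 + 39.32 = 395.23 thousand, so u = 39.32/395.23 = 9.95%.
After the first change, employed falls and unemployed rises by 4.31; labor force unchanged → E = 351.60, U = 43.63, labor force = 395.23 thousand.
After the second change, unemployed and labor force both fall by 10.83 → E = 351.60, U = 32.80, labor force = 384.40 thousand.
New unemployment rate = 32.80 / 384.40 = 8.53%.

New unemployment rate ≈ 8.53%.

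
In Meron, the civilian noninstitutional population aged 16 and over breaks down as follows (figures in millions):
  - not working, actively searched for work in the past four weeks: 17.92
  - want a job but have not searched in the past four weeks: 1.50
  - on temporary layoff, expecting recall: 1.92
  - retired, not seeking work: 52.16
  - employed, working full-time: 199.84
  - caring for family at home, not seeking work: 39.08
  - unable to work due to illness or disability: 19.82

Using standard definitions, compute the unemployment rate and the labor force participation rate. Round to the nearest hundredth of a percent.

Employed = 199.84 million.
Unemployed = 17.92 + 1.92 = 19.84 million (jobless and actively searching, or on temporary layoff).
Labor force = 199.84 + 19.84 = 219.68 million.
Not in labor force = 1.50 + 52.16 + 39.08 + 19.82 = 112.56 million (those not working and not actively searching are outside the labor force — including those who want a job but have given up searching).
Civilian working-age population = 219.68 + 112.56 = 332.24 million.
Unemployment rate = 19.84 / 219.68 = 9.03%.
Labor force participation rate = 219.68 / 332.24 = 66.12%.

Unemployment rate ≈ 9.03%; labor force participation rate ≈ 66.12%.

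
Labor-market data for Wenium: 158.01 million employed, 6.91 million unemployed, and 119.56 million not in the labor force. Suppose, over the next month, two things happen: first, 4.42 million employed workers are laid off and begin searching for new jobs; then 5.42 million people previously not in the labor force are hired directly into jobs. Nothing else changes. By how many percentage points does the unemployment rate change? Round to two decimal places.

Initially, labor force = 158.01 + 6.91 = 164.92 million, so u = 6.91/164.92 = 4.19%.
After the first change, employed falls and unemployed rises by 4.42; labor force unchanged → E = 153.59, U = 11.33, labor force = 164.92 million.
After the second change, employed and labor force both rise by 5.42; unemployed unchanged → E = 159.01, U = 11.33, labor force = 170.34 million.
New unemployment rate = 11.33 / 170.34 = 6.65%.
Change = 6.65% − 4.19% = +2.46 percentage points.

The unemployment rate changes by +2.46 percentage points.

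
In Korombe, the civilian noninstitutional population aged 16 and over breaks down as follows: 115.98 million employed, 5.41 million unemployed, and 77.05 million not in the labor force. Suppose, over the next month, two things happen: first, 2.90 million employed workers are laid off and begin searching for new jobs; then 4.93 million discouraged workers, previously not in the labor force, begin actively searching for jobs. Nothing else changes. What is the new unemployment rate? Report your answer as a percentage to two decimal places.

New unemployment rate ≈ 10.48%.

Initially, labor force = 115.98 + 5.41 = 121.39 million, so u = 5.41/121.39 = 4.46%.
After the first change, employed falls and unemployed rises by 2.90; labor force unchanged → E = 113.08, U = 8.31, labor force = 121.39 million.
After the second change, unemployed and labor force both rise by 4.93 → E = 113.08, U = 13.24, labor force = 126.32 million.
New unemployment rate = 13.24 / 126.32 = 10.48%.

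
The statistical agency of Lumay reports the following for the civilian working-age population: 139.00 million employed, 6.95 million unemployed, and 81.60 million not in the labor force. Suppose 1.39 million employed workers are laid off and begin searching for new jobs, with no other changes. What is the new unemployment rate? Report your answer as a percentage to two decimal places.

Initially, labor force = 139.00 + 6.95 = 145.95 million, so u = 6.95/145.95 = 4.76%.
After the change, employed falls and unemployed rises by 1.39; labor force unchanged → E = 137.61, U = 8.34, labor force = 145.95 million.
New unemployment rate = 8.34 / 145.95 = 5.71%.

New unemployment rate ≈ 5.71%.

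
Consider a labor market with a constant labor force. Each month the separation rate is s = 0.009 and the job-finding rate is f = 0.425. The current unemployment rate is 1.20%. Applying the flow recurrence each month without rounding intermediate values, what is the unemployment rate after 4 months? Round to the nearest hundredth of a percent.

With a fixed labor force, u_{t+1} = u_t + s·(1−u_t) − f·u_t = u_t·(1−s−f) + s.
Here 1−s−f = 0.566 and s = 0.009.
u_1 = 0.012000 × 0.566 + 0.009 = 0.015792.
u_2 = 0.015792 × 0.566 + 0.009 = 0.017938.
u_3 = 0.017938 × 0.566 + 0.009 = 0.019153.
u_4 = 0.019153 × 0.566 + 0.009 = 0.019841.

Unemployment rate after four months ≈ 1.98%.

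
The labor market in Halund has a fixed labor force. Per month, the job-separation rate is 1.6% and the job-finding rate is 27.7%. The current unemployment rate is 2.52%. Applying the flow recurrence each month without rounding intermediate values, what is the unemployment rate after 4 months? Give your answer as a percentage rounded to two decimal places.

With a fixed labor force, u_{t+1} = u_t + s·(1−u_t) − f·u_t = u_t·(1−s−f) + s.
Here 1−s−f = 0.707 and s = 0.016.
u_1 = 0.025200 × 0.707 + 0.016 = 0.033816.
u_2 = 0.033816 × 0.707 + 0.016 = 0.039908.
u_3 = 0.039908 × 0.707 + 0.016 = 0.044215.
u_4 = 0.044215 × 0.707 + 0.016 = 0.047260.

Unemployment rate after four months ≈ 4.73%.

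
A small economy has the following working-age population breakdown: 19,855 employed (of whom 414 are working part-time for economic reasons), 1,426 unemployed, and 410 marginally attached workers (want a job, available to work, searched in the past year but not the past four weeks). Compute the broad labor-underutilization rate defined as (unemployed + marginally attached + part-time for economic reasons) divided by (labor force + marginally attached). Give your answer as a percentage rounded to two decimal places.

Labor force = 19,855 + 1,426 = 21,281.
Numerator = 1,426 + 410 + 414 = 2,250.
Denominator = 21,281 + 410 = 21,691.
Broad rate = 2,250 / 21,691 = 10.37%.

Broad underutilization rate ≈ 10.37%.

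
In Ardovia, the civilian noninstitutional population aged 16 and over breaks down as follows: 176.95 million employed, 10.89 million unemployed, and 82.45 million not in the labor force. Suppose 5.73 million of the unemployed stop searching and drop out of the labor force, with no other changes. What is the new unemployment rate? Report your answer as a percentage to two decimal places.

Initially, labor force = 176.95 + 10.89 = 187.84 million, so u = 10.89/187.84 = 5.80%.
After the change, unemployed and labor force both fall by 5.73 → E = 176.95, U = 5.16, labor force = 182.11 million.
New unemployment rate = 5.16 / 182.11 = 2.83%.

New unemployment rate ≈ 2.83%.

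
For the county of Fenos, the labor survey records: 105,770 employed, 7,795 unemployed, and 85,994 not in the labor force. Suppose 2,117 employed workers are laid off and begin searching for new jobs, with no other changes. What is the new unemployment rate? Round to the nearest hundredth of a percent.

New unemployment rate ≈ 8.73%.

Initially, labor force = 105,770 + 7,795 = 113,565, so u = 7,795/113,565 = 6.86%.
After the change, employed falls and unemployed rises by 2,117; labor force unchanged → E = 103,653, U = 9,912, labor force = 113,565.
New unemployment rate = 9,912 / 113,565 = 8.73%.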